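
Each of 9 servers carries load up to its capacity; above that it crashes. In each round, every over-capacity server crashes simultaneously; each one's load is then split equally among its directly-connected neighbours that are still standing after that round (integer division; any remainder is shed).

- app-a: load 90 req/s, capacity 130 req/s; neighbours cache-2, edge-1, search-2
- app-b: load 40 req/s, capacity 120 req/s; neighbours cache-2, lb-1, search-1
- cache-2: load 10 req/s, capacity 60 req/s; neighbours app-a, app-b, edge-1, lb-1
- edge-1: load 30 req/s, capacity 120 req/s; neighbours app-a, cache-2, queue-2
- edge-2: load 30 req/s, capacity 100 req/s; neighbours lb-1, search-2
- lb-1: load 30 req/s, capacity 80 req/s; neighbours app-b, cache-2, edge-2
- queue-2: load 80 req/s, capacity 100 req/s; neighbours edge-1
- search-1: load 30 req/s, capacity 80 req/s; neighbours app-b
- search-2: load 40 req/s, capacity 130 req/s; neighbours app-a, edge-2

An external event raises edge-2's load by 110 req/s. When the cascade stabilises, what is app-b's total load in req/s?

90

Round 1 — edge-2 at 140 > 100. edge-2 crashes.
  edge-2 sheds 140 req/s to lb-1, search-2: 70 each.
    lb-1: 30+70 = 100 > 80
    search-2: 40+70 = 110 ≤ 130
Round 2 — lb-1 crashes.
  lb-1 sheds 100 req/s to app-b, cache-2: 50 each.
    app-b: 40+50 = 90 ≤ 120
    cache-2: 10+50 = 60 ≤ 60
No further crashes.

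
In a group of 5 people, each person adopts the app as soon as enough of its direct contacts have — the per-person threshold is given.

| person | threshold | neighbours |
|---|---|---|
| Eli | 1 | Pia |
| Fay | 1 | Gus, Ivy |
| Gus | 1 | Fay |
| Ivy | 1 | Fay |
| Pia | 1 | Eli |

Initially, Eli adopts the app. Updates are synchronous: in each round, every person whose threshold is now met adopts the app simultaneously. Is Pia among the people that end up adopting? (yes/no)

yes

Round 1 — Eli adopts the app (initial).
Round 2 — checking thresholds:
  Pia: 1 of 1 neighbours ≥ 1, adopts the app.
Round 3 — no new adoptions; cascade stops.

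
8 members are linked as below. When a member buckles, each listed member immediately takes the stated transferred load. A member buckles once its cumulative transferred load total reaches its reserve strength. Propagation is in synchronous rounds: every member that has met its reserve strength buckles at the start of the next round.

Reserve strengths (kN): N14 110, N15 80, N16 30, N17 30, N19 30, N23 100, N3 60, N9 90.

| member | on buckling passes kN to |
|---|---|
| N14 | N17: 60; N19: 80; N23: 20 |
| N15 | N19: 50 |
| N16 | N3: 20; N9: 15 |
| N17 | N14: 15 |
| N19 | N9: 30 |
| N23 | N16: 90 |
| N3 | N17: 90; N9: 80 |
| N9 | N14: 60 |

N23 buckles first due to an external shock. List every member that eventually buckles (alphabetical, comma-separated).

Round 1 — N23 buckles (initial).
  N16: +90 → 90 ≥ 30
Round 2 — N16 buckles.
  N3: +20 → 20 < 60
  N9: +15 → 15 < 90
No further bucklings.

N16, N23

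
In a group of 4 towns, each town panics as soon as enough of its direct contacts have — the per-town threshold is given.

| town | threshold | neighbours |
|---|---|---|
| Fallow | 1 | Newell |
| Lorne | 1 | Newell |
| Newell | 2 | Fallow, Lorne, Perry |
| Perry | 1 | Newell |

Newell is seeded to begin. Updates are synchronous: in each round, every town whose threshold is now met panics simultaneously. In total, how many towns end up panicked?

4

Round 1 — Newell panics (initial).
Round 2 — checking thresholds:
  Fallow: 1 of 1 neighbours ≥ 1, panics.
  Lorne: 1 of 1 neighbours ≥ 1, panics.
  Perry: 1 of 1 neighbours ≥ 1, panics.
Round 3 — no new panics; cascade stops.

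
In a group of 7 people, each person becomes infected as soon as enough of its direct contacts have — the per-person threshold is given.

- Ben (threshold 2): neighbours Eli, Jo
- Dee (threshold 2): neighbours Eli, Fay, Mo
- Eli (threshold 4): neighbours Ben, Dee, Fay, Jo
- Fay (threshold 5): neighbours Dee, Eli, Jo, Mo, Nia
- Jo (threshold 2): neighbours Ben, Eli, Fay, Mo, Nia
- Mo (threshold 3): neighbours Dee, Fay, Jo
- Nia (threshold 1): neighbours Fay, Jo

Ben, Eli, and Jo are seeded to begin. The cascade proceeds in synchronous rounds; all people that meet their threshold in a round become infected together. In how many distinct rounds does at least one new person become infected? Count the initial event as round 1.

2

Round 1 — Ben, Eli, Jo become infected (initial).
Round 2 — checking thresholds:
  Dee: 1 of 3 neighbours < 2, below threshold.
  Fay: 2 of 5 neighbours < 5, below threshold.
  Mo: 1 of 3 neighbours < 3, below threshold.
  Nia: 1 of 2 neighbours ≥ 1, becomes infected.
Round 3 — no new infections; cascade stops.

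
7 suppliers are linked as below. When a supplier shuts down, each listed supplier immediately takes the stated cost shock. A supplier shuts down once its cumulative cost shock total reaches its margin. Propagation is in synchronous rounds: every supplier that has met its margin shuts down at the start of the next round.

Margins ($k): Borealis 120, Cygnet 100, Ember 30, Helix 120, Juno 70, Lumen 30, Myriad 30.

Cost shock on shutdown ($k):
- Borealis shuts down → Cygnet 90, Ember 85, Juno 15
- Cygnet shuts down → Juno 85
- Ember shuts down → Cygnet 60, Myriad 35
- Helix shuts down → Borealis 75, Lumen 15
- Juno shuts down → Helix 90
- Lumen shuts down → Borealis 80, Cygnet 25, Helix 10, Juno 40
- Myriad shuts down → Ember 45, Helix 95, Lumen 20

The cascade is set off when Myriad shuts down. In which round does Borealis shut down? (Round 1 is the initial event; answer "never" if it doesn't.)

never

Round 1 — Myriad shuts down (initial).
  Ember: +45 → 45 ≥ 30
  Helix: +95 → 95 < 120
  Lumen: +20 → 20 < 30
Round 2 — Ember shuts down.
  Cygnet: +60 → 60 < 100
No further shutdowns.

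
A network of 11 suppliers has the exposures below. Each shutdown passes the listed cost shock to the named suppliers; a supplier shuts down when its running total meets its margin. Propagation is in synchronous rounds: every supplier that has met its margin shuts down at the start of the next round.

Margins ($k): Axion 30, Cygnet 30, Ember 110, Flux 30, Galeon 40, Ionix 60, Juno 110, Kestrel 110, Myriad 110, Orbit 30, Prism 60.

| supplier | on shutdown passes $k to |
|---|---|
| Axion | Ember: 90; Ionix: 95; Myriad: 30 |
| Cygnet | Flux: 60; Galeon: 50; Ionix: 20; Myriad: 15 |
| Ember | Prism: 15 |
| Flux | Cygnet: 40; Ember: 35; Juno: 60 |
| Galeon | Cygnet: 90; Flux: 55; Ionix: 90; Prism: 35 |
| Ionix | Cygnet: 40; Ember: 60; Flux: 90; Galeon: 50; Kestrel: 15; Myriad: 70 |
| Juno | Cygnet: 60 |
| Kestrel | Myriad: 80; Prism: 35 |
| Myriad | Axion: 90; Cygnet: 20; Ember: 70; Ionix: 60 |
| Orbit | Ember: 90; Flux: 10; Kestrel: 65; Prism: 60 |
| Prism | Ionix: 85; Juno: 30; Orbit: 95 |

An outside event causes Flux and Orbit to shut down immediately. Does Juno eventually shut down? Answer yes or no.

no

Round 1 — Flux, Orbit shut down (initial).
  Cygnet: +40 → 40 ≥ 30
  Ember: +35+90 → 125 ≥ 110
  Juno: +60 → 60 < 110
  Kestrel: +65 → 65 < 110
  Prism: +60 → 60 ≥ 60
Round 2 — Cygnet, Ember, Prism shut down.
  Galeon: +50 → 50 ≥ 40
  Ionix: +20+85 → 105 ≥ 60
  Juno: +30 → 90 < 110
  Myriad: +15 → 15 < 110
Round 3 — Galeon, Ionix shut down.
  Kestrel: +15 → 80 < 110
  Myriad: +70 → 85 < 110
No further shutdowns.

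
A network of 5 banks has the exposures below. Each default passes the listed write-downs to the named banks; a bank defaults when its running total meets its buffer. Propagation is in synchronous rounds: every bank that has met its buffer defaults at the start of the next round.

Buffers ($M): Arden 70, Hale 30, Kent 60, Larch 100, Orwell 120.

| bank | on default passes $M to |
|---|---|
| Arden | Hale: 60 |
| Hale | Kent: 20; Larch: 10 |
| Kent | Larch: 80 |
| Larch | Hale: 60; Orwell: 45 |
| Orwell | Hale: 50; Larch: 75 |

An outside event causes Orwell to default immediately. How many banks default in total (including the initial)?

Round 1 — Orwell defaults (initial).
  Hale: +50 → 50 ≥ 30
  Larch: +75 → 75 < 100
Round 2 — Hale defaults.
  Kent: +20 → 20 < 60
  Larch: +10 → 85 < 100
No further defaults.

2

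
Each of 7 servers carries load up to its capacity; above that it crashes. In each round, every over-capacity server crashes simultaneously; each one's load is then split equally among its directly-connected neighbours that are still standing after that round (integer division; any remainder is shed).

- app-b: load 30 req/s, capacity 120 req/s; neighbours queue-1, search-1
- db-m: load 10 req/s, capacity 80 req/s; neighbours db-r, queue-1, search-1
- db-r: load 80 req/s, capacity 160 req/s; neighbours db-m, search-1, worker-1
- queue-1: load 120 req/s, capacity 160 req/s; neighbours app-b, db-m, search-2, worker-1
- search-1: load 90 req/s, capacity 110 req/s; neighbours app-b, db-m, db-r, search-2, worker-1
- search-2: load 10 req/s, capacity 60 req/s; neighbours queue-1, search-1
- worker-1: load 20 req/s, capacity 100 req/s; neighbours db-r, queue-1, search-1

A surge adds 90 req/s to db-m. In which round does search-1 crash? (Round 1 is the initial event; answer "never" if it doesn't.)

Round 1 — db-m at 100 > 80. db-m crashes.
  db-m sheds 100 req/s to db-r, queue-1, search-1: 33 each (1 lost).
    db-r: 80+33 = 113 ≤ 160
    queue-1: 120+33 = 153 ≤ 160
    search-1: 90+33 = 123 > 110
Round 2 — search-1 crashes.
  search-1 sheds 123 req/s to app-b, db-r, search-2, worker-1: 30 each (3 lost).
    app-b: 30+30 = 60 ≤ 120
    db-r: 113+30 = 143 ≤ 160
    search-2: 10+30 = 40 ≤ 60
    worker-1: 20+30 = 50 ≤ 100
No further crashes.

2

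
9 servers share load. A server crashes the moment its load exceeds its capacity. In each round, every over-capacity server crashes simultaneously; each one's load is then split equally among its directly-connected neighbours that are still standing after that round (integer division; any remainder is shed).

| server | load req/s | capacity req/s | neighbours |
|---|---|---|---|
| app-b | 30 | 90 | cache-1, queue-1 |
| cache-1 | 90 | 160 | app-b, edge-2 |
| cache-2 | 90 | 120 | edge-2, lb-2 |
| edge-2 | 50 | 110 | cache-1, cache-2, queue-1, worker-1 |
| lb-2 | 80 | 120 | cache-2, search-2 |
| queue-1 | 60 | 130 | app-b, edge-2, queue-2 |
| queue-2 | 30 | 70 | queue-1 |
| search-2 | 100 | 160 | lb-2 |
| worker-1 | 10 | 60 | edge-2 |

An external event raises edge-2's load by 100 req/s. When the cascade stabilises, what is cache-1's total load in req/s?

127

Round 1 — edge-2 at 150 > 110. edge-2 crashes.
  edge-2 sheds 150 req/s to cache-1, cache-2, queue-1, worker-1: 37 each (2 lost).
    cache-1: 90+37 = 127 ≤ 160
    cache-2: 90+37 = 127 > 120
    queue-1: 60+37 = 97 ≤ 130
    worker-1: 10+37 = 47 ≤ 60
Round 2 — cache-2 crashes.
  cache-2 sheds 127 req/s to lb-2: 127 each.
    lb-2: 80+127 = 207 > 120
Round 3 — lb-2 crashes.
  lb-2 sheds 207 req/s to search-2: 207 each.
    search-2: 100+207 = 307 > 160
Round 4 — search-2 crashes.
  search-2 sheds 307 req/s: no online neighbours, lost.
No further crashes.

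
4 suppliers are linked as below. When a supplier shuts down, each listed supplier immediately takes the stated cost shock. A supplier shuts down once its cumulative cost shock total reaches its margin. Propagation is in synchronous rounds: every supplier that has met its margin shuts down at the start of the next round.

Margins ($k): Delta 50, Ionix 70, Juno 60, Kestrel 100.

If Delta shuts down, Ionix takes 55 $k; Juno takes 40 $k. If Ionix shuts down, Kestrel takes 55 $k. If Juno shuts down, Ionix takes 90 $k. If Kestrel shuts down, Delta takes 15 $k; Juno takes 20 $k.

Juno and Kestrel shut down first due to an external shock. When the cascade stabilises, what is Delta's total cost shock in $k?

Round 1 — Juno, Kestrel shut down (initial).
  Delta: +15 → 15 < 50
  Ionix: +90 → 90 ≥ 70
Round 2 — Ionix shuts down.
No further shutdowns.

15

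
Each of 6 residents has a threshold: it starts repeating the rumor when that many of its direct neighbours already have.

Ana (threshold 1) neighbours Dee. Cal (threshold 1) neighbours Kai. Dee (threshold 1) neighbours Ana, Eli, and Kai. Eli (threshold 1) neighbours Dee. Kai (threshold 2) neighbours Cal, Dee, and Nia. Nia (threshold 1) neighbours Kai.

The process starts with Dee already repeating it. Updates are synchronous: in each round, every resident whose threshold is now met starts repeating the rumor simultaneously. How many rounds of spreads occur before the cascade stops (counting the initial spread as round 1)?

2

Round 1 — Dee starts repeating the rumor (initial).
Round 2 — checking thresholds:
  Ana: 1 of 1 neighbours ≥ 1, starts repeating the rumor.
  Eli: 1 of 1 neighbours ≥ 1, starts repeating the rumor.
  Kai: 1 of 3 neighbours < 2, not yet.
Round 3 — no new spreads; cascade stops.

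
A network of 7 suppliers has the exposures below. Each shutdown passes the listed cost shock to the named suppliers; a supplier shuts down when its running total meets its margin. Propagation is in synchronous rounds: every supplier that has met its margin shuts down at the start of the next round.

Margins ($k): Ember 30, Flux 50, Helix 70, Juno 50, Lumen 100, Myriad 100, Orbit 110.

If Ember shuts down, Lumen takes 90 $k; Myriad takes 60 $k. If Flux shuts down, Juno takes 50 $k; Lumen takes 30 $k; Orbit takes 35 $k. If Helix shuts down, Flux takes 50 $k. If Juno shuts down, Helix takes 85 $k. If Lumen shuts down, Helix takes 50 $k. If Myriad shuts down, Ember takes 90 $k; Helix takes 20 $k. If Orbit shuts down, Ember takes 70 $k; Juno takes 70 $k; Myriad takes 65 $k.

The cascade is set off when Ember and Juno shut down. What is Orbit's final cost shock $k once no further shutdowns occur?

Round 1 — Ember, Juno shut down (initial).
  Helix: +85 → 85 ≥ 70
  Lumen: +90 → 90 < 100
  Myriad: +60 → 60 < 100
Round 2 — Helix shuts down.
  Flux: +50 → 50 ≥ 50
Round 3 — Flux shuts down.
  Lumen: +30 → 120 ≥ 100
  Orbit: +35 → 35 < 110
Round 4 — Lumen shuts down.
No further shutdowns.

35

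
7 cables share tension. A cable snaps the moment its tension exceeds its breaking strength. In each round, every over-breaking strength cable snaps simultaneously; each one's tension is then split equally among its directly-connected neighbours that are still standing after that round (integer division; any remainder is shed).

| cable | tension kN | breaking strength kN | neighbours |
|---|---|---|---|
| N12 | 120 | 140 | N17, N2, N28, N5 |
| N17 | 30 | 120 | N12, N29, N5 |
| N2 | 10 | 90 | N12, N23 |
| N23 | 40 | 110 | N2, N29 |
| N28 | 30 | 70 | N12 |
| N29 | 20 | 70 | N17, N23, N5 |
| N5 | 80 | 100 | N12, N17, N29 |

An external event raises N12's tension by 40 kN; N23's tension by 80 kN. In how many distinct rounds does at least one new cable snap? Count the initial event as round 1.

3

Round 1 — N12 at 160 > 140; N23 at 120 > 110. N12, N23 snap.
  N12 sheds 160 kN to N17, N2, N28, N5: 40 each.
    N17: 30+40 = 70 ≤ 120
    N2: 10+40 = 50 ≤ 90
    N28: 30+40 = 70 ≤ 70
    N5: 80+40 = 120 > 100
  N23 sheds 120 kN to N2, N29: 60 each.
    N2: 50+60 = 110 > 90
    N29: 20+60 = 80 > 70
Round 2 — N2, N29, N5 snap.
  N2 sheds 110 kN: no online neighbours, lost.
  N29 sheds 80 kN to N17: 80 each.
    N17: 70+80 = 150 > 120
  N5 sheds 120 kN to N17: 120 each.
    N17: 150+120 = 270 > 120
Round 3 — N17 snaps.
  N17 sheds 270 kN: no online neighbours, lost.
No further breaks.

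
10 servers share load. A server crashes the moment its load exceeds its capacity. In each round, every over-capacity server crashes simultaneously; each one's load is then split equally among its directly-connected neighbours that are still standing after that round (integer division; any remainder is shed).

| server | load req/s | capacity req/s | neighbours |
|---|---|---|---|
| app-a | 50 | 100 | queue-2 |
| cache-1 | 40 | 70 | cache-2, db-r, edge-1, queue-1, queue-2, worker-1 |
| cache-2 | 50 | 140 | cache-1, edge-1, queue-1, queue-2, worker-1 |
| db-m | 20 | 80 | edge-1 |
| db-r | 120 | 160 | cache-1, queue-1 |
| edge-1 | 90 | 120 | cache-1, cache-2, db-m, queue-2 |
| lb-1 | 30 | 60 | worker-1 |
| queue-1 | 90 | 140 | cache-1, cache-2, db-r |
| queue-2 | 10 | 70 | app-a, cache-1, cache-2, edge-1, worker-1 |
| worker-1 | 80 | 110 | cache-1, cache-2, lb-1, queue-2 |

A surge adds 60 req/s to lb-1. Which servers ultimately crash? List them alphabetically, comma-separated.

Round 1 — lb-1 at 90 > 60. lb-1 crashes.
  lb-1 sheds 90 req/s to worker-1: 90 each.
    worker-1: 80+90 = 170 > 110
Round 2 — worker-1 crashes.
  worker-1 sheds 170 req/s to cache-1, cache-2, queue-2: 56 each (2 lost).
    cache-1: 40+56 = 96 > 70
    cache-2: 50+56 = 106 ≤ 140
    queue-2: 10+56 = 66 ≤ 70
Round 3 — cache-1 crashes.
  cache-1 sheds 96 req/s to cache-2, db-r, edge-1, queue-1, queue-2: 19 each (1 lost).
    cache-2: 106+19 = 125 ≤ 140
    db-r: 120+19 = 139 ≤ 160
    edge-1: 90+19 = 109 ≤ 120
    queue-1: 90+19 = 109 ≤ 140
    queue-2: 66+19 = 85 > 70
Round 4 — queue-2 crashes.
  queue-2 sheds 85 req/s to app-a, cache-2, edge-1: 28 each (1 lost).
    app-a: 50+28 = 78 ≤ 100
    cache-2: 125+28 = 153 > 140
    edge-1: 109+28 = 137 > 120
Round 5 — cache-2, edge-1 crash.
  cache-2 sheds 153 req/s to queue-1: 153 each.
    queue-1: 109+153 = 262 > 140
  edge-1 sheds 137 req/s to db-m: 137 each.
    db-m: 20+137 = 157 > 80
Round 6 — db-m, queue-1 crash.
  db-m sheds 157 req/s: no online neighbours, lost.
  queue-1 sheds 262 req/s to db-r: 262 each.
    db-r: 139+262 = 401 > 160
Round 7 — db-r crashes.
  db-r sheds 401 req/s: no online neighbours, lost.
No further crashes.

cache-1, cache-2, db-m, db-r, edge-1, lb-1, queue-1, queue-2, worker-1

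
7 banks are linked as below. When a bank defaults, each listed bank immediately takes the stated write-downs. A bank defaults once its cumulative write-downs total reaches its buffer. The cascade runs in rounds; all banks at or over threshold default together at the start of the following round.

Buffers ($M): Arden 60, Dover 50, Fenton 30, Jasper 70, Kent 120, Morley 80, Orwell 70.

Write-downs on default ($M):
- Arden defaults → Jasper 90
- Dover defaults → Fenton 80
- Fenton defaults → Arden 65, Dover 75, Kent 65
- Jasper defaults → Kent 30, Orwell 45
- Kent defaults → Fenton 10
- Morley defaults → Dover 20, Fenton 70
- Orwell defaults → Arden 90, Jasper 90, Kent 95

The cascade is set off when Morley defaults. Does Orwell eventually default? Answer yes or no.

no

Round 1 — Morley defaults (initial).
  Dover: +20 → 20 < 50
  Fenton: +70 → 70 ≥ 30
Round 2 — Fenton defaults.
  Arden: +65 → 65 ≥ 60
  Dover: +75 → 95 ≥ 50
  Kent: +65 → 65 < 120
Round 3 — Arden, Dover default.
  Jasper: +90 → 90 ≥ 70
Round 4 — Jasper defaults.
  Kent: +30 → 95 < 120
  Orwell: +45 → 45 < 70
No further defaults.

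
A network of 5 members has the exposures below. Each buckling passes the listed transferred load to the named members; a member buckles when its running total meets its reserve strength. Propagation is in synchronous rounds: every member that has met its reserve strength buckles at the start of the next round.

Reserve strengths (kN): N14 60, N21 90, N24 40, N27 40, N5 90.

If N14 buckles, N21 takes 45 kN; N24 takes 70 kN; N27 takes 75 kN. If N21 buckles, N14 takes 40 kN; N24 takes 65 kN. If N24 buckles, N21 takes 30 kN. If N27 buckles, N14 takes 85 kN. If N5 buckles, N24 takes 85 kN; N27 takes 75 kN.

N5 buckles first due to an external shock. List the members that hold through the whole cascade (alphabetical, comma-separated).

Round 1 — N5 buckles (initial).
  N24: +85 → 85 ≥ 40
  N27: +75 → 75 ≥ 40
Round 2 — N24, N27 buckle.
  N14: +85 → 85 ≥ 60
  N21: +30 → 30 < 90
Round 3 — N14 buckles.
  N21: +45 → 75 < 90
No further bucklings.

N21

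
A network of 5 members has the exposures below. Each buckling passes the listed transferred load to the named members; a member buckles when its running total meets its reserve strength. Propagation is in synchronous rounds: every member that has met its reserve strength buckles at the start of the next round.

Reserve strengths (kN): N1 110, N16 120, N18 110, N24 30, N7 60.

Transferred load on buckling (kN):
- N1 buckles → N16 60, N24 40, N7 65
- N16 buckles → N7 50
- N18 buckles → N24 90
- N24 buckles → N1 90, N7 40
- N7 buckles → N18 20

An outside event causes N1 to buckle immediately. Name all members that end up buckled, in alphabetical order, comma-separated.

N1, N24, N7

Round 1 — N1 buckles (initial).
  N16: +60 → 60 < 120
  N24: +40 → 40 ≥ 30
  N7: +65 → 65 ≥ 60
Round 2 — N24, N7 buckle.
  N18: +20 → 20 < 110
No further bucklings.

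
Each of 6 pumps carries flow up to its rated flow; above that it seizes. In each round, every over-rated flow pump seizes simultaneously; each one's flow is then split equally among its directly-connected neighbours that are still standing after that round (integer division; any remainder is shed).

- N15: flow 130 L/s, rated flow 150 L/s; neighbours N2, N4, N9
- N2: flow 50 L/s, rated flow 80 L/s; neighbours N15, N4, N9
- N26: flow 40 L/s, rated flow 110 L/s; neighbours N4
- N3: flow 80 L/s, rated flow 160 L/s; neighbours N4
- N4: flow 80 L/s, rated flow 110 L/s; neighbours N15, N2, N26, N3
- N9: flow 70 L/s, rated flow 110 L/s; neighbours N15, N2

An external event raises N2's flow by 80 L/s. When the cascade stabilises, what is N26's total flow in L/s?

Round 1 — N2 at 130 > 80. N2 seizes.
  N2 sheds 130 L/s to N15, N4, N9: 43 each (1 lost).
    N15: 130+43 = 173 > 150
    N4: 80+43 = 123 > 110
    N9: 70+43 = 113 > 110
Round 2 — N15, N4, N9 seize.
  N15 sheds 173 L/s: no online neighbours, lost.
  N4 sheds 123 L/s to N26, N3: 61 each (1 lost).
    N26: 40+61 = 101 ≤ 110
    N3: 80+61 = 141 ≤ 160
  N9 sheds 113 L/s: no online neighbours, lost.
No further seizures.

101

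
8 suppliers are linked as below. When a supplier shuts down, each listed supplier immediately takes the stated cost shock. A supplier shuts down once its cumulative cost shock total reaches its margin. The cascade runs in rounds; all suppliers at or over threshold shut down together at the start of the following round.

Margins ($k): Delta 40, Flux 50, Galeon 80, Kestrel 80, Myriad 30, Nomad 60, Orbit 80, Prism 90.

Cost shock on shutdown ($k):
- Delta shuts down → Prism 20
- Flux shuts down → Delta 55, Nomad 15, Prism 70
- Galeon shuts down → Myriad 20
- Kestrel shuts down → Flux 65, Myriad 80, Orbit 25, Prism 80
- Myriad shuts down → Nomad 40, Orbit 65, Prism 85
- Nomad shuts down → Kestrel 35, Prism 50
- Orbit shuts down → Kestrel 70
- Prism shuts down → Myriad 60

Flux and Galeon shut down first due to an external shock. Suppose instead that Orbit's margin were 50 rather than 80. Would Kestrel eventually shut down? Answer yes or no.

With Orbit's margin at 50:
Round 1 — Flux, Galeon shut down (initial).
  Delta: +55 → 55 ≥ 40
  Myriad: +20 → 20 < 30
  Nomad: +15 → 15 < 60
  Prism: +70 → 70 < 90
Round 2 — Delta shuts down.
  Prism: +20 → 90 ≥ 90
Round 3 — Prism shuts down.
  Myriad: +60 → 80 ≥ 30
Round 4 — Myriad shuts down.
  Nomad: +40 → 55 < 60
  Orbit: +65 → 65 ≥ 50
Round 5 — Orbit shuts down.
  Kestrel: +70 → 70 < 80
No further shutdowns.

no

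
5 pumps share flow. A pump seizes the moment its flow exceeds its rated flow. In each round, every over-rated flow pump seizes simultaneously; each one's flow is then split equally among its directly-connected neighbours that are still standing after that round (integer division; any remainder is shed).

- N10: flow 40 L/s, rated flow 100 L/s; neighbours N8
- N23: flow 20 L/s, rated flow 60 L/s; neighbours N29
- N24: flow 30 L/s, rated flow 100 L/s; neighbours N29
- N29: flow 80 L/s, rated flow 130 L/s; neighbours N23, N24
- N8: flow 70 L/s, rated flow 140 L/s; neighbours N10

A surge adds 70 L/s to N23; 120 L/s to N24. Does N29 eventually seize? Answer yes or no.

yes

Round 1 — N23 at 90 > 60; N24 at 150 > 100. N23, N24 seize.
  N23 sheds 90 L/s to N29: 90 each.
    N29: 80+90 = 170 > 130
  N24 sheds 150 L/s to N29: 150 each.
    N29: 170+150 = 320 > 130
Round 2 — N29 seizes.
  N29 sheds 320 L/s: no online neighbours, lost.
No further seizures.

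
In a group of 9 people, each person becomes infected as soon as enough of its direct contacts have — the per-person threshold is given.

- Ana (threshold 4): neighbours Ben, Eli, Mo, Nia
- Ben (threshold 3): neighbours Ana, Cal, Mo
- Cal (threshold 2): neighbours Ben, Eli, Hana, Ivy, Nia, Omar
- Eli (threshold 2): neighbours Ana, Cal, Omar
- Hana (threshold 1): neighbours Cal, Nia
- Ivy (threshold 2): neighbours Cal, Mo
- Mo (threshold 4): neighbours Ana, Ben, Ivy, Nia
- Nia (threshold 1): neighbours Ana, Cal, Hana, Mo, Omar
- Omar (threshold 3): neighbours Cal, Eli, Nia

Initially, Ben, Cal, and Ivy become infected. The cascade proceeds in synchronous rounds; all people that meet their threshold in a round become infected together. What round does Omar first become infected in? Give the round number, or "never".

never

Round 1 — Ben, Cal, Ivy become infected (initial).
Round 2 — checking thresholds:
  Ana: 1 of 4 neighbours < 4, below threshold.
  Eli: 1 of 3 neighbours < 2, below threshold.
  Hana: 1 of 2 neighbours ≥ 1, becomes infected.
  Mo: 2 of 4 neighbours < 4, below threshold.
  Nia: 1 of 5 neighbours ≥ 1, becomes infected.
  Omar: 1 of 3 neighbours < 3, below threshold.
Round 3 — no new infections; cascade stops.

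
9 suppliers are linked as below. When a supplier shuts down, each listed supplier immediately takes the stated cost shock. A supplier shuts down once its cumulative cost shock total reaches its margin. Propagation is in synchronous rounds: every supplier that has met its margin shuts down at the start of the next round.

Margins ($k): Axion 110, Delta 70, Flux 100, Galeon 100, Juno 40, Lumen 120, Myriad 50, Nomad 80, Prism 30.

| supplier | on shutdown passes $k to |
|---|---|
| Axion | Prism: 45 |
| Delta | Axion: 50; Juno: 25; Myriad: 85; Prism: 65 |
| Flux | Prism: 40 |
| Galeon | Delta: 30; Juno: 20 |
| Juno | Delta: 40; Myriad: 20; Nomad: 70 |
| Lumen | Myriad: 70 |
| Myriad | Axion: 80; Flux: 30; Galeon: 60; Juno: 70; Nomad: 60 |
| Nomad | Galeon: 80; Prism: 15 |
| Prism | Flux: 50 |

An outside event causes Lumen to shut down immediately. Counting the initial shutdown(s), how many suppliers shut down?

8

Round 1 — Lumen shuts down (initial).
  Myriad: +70 → 70 ≥ 50
Round 2 — Myriad shuts down.
  Axion: +80 → 80 < 110
  Flux: +30 → 30 < 100
  Galeon: +60 → 60 < 100
  Juno: +70 → 70 ≥ 40
  Nomad: +60 → 60 < 80
Round 3 — Juno shuts down.
  Delta: +40 → 40 < 70
  Nomad: +70 → 130 ≥ 80
Round 4 — Nomad shuts down.
  Galeon: +80 → 140 ≥ 100
  Prism: +15 → 15 < 30
Round 5 — Galeon shuts down.
  Delta: +30 → 70 ≥ 70
Round 6 — Delta shuts down.
  Axion: +50 → 130 ≥ 110
  Prism: +65 → 80 ≥ 30
Round 7 — Axion, Prism shut down.
  Flux: +50 → 80 < 100
No further shutdowns.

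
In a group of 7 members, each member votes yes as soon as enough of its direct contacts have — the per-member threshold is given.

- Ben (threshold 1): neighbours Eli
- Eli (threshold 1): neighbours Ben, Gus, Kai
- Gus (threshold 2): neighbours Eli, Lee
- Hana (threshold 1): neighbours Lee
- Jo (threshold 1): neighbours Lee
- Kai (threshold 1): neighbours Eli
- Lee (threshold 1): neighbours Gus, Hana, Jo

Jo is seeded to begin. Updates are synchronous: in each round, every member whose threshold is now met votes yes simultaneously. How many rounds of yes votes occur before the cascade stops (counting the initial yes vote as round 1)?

3

Round 1 — Jo votes yes (initial).
Round 2 — checking thresholds:
  Lee: 1 of 3 neighbours ≥ 1, votes yes.
Round 3 — checking thresholds:
  Gus: 1 of 2 neighbours < 2, not yet.
  Hana: 1 of 1 neighbours ≥ 1, votes yes.
Round 4 — no new yes votes; cascade stops.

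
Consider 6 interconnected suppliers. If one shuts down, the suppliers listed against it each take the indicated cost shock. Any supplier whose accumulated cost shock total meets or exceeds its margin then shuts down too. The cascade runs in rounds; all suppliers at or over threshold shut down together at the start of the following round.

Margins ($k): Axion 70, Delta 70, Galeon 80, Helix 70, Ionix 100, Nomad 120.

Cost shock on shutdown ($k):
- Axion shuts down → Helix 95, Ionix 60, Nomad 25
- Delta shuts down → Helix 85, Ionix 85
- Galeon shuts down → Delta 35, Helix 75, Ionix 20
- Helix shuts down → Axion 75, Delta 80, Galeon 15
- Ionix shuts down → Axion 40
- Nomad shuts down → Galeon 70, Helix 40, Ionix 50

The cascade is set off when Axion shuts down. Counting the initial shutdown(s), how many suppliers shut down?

Round 1 — Axion shuts down (initial).
  Helix: +95 → 95 ≥ 70
  Ionix: +60 → 60 < 100
  Nomad: +25 → 25 < 120
Round 2 — Helix shuts down.
  Delta: +80 → 80 ≥ 70
  Galeon: +15 → 15 < 80
Round 3 — Delta shuts down.
  Ionix: +85 → 145 ≥ 100
Round 4 — Ionix shuts down.
No further shutdowns.

4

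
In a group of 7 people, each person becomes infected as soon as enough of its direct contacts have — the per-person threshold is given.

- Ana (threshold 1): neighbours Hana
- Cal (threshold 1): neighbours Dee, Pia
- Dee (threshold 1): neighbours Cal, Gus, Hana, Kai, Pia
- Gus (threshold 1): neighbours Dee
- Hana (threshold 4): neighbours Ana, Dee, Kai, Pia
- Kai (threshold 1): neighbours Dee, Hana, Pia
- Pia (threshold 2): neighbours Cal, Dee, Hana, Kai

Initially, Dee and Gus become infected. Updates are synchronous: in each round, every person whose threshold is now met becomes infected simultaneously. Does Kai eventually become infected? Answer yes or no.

yes

Round 1 — Dee, Gus become infected (initial).
Round 2 — checking thresholds:
  Cal: 1 of 2 neighbours ≥ 1, becomes infected.
  Hana: 1 of 4 neighbours < 4, not yet.
  Kai: 1 of 3 neighbours ≥ 1, becomes infected.
  Pia: 1 of 4 neighbours < 2, not yet.
Round 3 — checking thresholds:
  Hana: 2 of 4 neighbours < 4, not yet.
  Pia: 3 of 4 neighbours ≥ 2, becomes infected.
Round 4 — no new infections; cascade stops.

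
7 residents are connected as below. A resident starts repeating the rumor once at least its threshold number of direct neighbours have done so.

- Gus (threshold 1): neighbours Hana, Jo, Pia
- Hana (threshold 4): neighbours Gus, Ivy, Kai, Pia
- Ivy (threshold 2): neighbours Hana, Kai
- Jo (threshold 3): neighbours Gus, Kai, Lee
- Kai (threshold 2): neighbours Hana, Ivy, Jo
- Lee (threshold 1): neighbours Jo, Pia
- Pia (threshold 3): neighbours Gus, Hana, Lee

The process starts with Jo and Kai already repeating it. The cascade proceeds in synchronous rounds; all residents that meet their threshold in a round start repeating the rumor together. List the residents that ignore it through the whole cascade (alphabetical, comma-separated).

Round 1 — Jo, Kai start repeating the rumor (initial).
Round 2 — checking thresholds:
  Gus: 1 of 3 neighbours ≥ 1, starts repeating the rumor.
  Hana: 1 of 4 neighbours < 4, below threshold.
  Ivy: 1 of 2 neighbours < 2, below threshold.
  Lee: 1 of 2 neighbours ≥ 1, starts repeating the rumor.
Round 3 — no new spreads; cascade stops.

Hana, Ivy, Pia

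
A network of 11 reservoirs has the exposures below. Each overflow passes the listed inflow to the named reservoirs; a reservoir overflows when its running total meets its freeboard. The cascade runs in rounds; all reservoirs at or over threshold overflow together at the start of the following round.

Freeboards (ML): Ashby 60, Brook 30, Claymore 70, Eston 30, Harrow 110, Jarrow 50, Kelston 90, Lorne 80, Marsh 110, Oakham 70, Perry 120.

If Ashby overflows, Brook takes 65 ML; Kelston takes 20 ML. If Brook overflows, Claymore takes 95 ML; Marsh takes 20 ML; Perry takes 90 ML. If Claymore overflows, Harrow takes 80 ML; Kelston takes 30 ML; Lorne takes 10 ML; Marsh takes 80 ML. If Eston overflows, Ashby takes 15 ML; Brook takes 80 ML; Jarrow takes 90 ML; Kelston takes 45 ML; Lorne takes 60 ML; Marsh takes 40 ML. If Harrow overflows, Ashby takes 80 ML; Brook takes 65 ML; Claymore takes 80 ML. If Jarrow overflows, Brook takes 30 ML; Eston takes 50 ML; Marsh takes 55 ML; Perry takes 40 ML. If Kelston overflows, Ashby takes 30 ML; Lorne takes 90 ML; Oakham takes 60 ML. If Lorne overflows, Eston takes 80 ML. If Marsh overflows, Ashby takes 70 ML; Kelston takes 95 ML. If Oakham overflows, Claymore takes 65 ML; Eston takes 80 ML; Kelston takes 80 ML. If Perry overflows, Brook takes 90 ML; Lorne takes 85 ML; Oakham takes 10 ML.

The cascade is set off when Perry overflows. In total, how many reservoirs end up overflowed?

10

Round 1 — Perry overflows (initial).
  Brook: +90 → 90 ≥ 30
  Lorne: +85 → 85 ≥ 80
  Oakham: +10 → 10 < 70
Round 2 — Brook, Lorne overflow.
  Claymore: +95 → 95 ≥ 70
  Eston: +80 → 80 ≥ 30
  Marsh: +20 → 20 < 110
Round 3 — Claymore, Eston overflow.
  Ashby: +15 → 15 < 60
  Harrow: +80 → 80 < 110
  Jarrow: +90 → 90 ≥ 50
  Kelston: +30+45 → 75 < 90
  Marsh: +80+40 → 140 ≥ 110
Round 4 — Jarrow, Marsh overflow.
  Ashby: +70 → 85 ≥ 60
  Kelston: +95 → 170 ≥ 90
Round 5 — Ashby, Kelston overflow.
  Oakham: +60 → 70 ≥ 70
Round 6 — Oakham overflows.
No further overflows.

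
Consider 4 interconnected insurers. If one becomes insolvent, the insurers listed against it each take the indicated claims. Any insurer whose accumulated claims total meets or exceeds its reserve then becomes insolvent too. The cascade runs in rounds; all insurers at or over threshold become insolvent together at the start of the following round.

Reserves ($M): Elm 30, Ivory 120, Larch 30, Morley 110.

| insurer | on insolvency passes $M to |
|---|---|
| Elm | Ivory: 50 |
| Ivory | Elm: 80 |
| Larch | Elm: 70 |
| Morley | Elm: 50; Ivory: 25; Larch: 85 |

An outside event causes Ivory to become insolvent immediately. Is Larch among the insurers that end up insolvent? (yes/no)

no

Round 1 — Ivory becomes insolvent (initial).
  Elm: +80 → 80 ≥ 30
Round 2 — Elm becomes insolvent.
No further insolvencies.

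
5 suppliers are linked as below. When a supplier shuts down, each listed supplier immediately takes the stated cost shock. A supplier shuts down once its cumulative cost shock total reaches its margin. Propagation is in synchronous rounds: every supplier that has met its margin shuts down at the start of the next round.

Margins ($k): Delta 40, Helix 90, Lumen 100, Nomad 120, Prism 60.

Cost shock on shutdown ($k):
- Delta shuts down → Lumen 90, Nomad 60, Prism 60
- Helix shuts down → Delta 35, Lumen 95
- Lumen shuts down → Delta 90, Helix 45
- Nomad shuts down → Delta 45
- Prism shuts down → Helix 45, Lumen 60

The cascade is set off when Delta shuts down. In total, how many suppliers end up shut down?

4

Round 1 — Delta shuts down (initial).
  Lumen: +90 → 90 < 100
  Nomad: +60 → 60 < 120
  Prism: +60 → 60 ≥ 60
Round 2 — Prism shuts down.
  Helix: +45 → 45 < 90
  Lumen: +60 → 150 ≥ 100
Round 3 — Lumen shuts down.
  Helix: +45 → 90 ≥ 90
Round 4 — Helix shuts down.
No further shutdowns.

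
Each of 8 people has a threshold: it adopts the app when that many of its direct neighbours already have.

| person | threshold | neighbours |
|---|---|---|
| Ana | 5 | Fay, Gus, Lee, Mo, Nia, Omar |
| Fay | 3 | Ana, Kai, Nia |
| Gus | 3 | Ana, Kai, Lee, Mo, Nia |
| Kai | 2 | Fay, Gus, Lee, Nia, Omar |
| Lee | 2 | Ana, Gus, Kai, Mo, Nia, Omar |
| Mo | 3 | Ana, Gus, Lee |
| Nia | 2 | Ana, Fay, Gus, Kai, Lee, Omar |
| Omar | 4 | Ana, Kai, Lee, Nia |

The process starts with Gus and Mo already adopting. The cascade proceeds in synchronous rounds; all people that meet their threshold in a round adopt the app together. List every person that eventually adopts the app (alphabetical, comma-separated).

Round 1 — Gus, Mo adopt the app (initial).
Round 2 — checking thresholds:
  Ana: 2 of 6 neighbours < 5, holds.
  Kai: 1 of 5 neighbours < 2, holds.
  Lee: 2 of 6 neighbours ≥ 2, adopts the app.
  Nia: 1 of 6 neighbours < 2, holds.
Round 3 — checking thresholds:
  Ana: 3 of 6 neighbours < 5, holds.
  Kai: 2 of 5 neighbours ≥ 2, adopts the app.
  Nia: 2 of 6 neighbours ≥ 2, adopts the app.
  Omar: 1 of 4 neighbours < 4, holds.
Round 4 — no new adoptions; cascade stops.

Gus, Kai, Lee, Mo, Nia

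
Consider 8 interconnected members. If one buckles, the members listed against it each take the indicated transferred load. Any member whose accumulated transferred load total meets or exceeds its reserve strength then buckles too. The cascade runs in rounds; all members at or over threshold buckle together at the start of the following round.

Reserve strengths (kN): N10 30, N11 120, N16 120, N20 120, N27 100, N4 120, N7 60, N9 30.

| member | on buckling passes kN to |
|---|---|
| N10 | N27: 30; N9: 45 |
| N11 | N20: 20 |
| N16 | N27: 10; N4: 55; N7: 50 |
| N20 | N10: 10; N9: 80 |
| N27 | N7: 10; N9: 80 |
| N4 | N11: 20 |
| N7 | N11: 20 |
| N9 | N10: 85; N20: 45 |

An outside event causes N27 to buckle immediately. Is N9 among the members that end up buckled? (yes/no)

Round 1 — N27 buckles (initial).
  N7: +10 → 10 < 60
  N9: +80 → 80 ≥ 30
Round 2 — N9 buckles.
  N10: +85 → 85 ≥ 30
  N20: +45 → 45 < 120
Round 3 — N10 buckles.
No further bucklings.

yes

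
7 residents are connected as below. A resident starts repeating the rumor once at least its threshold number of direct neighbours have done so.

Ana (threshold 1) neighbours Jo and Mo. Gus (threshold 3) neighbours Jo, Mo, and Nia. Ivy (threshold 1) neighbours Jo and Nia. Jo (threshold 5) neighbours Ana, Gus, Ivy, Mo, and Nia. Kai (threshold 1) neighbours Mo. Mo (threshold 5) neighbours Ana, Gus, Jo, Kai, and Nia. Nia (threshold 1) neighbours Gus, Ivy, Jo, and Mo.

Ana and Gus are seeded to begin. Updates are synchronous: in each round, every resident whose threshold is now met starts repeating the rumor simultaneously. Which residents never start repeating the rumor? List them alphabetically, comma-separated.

Round 1 — Ana, Gus start repeating the rumor (initial).
Round 2 — checking thresholds:
  Jo: 2 of 5 neighbours < 5, not yet.
  Mo: 2 of 5 neighbours < 5, not yet.
  Nia: 1 of 4 neighbours ≥ 1, starts repeating the rumor.
Round 3 — checking thresholds:
  Ivy: 1 of 2 neighbours ≥ 1, starts repeating the rumor.
  Jo: 3 of 5 neighbours < 5, not yet.
  Mo: 3 of 5 neighbours < 5, not yet.
Round 4 — no new spreads; cascade stops.

Jo, Kai, Mo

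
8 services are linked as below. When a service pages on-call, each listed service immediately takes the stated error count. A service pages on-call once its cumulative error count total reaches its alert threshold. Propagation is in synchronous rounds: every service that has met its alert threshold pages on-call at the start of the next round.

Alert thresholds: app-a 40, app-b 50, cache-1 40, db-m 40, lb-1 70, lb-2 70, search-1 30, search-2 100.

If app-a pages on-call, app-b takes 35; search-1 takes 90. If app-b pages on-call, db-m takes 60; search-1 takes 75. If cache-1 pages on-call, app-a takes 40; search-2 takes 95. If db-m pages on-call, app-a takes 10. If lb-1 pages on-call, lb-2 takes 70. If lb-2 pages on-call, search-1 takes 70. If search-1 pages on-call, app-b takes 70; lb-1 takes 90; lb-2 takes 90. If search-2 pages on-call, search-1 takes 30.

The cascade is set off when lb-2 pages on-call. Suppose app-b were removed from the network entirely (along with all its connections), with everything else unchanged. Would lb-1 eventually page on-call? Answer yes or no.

yes

With app-b removed:
Round 1 — lb-2 pages on-call (initial).
  search-1: +70 → 70 ≥ 30
Round 2 — search-1 pages on-call.
  lb-1: +90 → 90 ≥ 70
Round 3 — lb-1 pages on-call.
No further pages.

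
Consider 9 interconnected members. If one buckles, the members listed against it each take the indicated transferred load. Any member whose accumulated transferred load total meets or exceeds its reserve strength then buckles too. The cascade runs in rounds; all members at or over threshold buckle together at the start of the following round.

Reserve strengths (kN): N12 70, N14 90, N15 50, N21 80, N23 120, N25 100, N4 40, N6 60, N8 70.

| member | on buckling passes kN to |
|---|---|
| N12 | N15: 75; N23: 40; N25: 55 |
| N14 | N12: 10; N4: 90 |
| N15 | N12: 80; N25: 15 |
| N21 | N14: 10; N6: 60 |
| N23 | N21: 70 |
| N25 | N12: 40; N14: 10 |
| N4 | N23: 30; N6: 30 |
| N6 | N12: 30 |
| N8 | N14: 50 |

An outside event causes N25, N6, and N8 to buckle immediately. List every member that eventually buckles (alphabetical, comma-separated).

Round 1 — N25, N6, N8 buckle (initial).
  N12: +40+30 → 70 ≥ 70
  N14: +10+50 → 60 < 90
Round 2 — N12 buckles.
  N15: +75 → 75 ≥ 50
  N23: +40 → 40 < 120
Round 3 — N15 buckles.
No further bucklings.

N12, N15, N25, N6, N8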